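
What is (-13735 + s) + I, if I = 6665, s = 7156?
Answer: 86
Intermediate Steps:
(-13735 + s) + I = (-13735 + 7156) + 6665 = -6579 + 6665 = 86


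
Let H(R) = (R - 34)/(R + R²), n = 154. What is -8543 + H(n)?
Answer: -20392129/2387 ≈ -8543.0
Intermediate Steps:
H(R) = (-34 + R)/(R + R²)
-8543 + H(n) = -8543 + (-34 + 154)/(154*(1 + 154)) = -8543 + (1/154)*120/155 = -8543 + (1/154)*(1/155)*120 = -8543 + 12/2387 = -20392129/2387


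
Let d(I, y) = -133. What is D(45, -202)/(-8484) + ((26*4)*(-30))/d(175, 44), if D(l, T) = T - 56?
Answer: 90151/3838 ≈ 23.489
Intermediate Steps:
D(l, T) = -56 + T
D(45, -202)/(-8484) + ((26*4)*(-30))/d(175, 44) = (-56 - 202)/(-8484) + ((26*4)*(-30))/(-133) = -258*(-1/8484) + (104*(-30))*(-1/133) = 43/1414 - 3120*(-1/133) = 43/1414 + 3120/133 = 90151/3838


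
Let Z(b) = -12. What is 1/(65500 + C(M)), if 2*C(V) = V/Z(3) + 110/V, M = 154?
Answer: 84/5501491 ≈ 1.5269e-5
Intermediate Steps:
C(V) = 55/V - V/24 (C(V) = (V/(-12) + 110/V)/2 = (V*(-1/12) + 110/V)/2 = (-V/12 + 110/V)/2 = (110/V - V/12)/2 = 55/V - V/24)
1/(65500 + C(M)) = 1/(65500 + (55/154 - 1/24*154)) = 1/(65500 + (55*(1/154) - 77/12)) = 1/(65500 + (5/14 - 77/12)) = 1/(65500 - 509/84) = 1/(5501491/84) = 84/5501491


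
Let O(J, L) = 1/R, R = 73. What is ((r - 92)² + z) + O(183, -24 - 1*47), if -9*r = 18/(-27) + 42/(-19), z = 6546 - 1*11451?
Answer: 67245313936/19211337 ≈ 3500.3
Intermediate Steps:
z = -4905 (z = 6546 - 11451 = -4905)
r = 164/513 (r = -(18/(-27) + 42/(-19))/9 = -(18*(-1/27) + 42*(-1/19))/9 = -(-⅔ - 42/19)/9 = -⅑*(-164/57) = 164/513 ≈ 0.31969)
O(J, L) = 1/73
((r - 92)² + z) + O(183, -24 - 1*47) = ((164/513 - 92)² - 4905) + 1/73 = ((-47032/513)² - 4905) + 1/73 = (2212009024/263169 - 4905) + 1/73 = 921165079/263169 + 1/73 = 67245313936/19211337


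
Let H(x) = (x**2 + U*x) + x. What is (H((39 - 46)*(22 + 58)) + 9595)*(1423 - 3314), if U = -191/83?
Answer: -50840792515/83 ≈ -6.1254e+8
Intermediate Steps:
U = -191/83 (U = -191*1/83 = -191/83 ≈ -2.3012)
H(x) = x**2 - 108*x/83 (H(x) = (x**2 - 191*x/83) + x = x**2 - 108*x/83)
(H((39 - 46)*(22 + 58)) + 9595)*(1423 - 3314) = (((39 - 46)*(22 + 58))*(-108 + 83*((39 - 46)*(22 + 58)))/83 + 9595)*(1423 - 3314) = ((-7*80)*(-108 + 83*(-7*80))/83 + 9595)*(-1891) = ((1/83)*(-560)*(-108 + 83*(-560)) + 9595)*(-1891) = ((1/83)*(-560)*(-108 - 46480) + 9595)*(-1891) = ((1/83)*(-560)*(-46588) + 9595)*(-1891) = (26089280/83 + 9595)*(-1891) = (26885665/83)*(-1891) = -50840792515/83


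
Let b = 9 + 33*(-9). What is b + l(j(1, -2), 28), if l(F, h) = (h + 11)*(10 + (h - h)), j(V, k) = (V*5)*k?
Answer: 102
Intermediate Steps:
j(V, k) = 5*V*k (j(V, k) = (5*V)*k = 5*V*k)
l(F, h) = 110 + 10*h (l(F, h) = (11 + h)*(10 + 0) = (11 + h)*10 = 110 + 10*h)
b = -288 (b = 9 - 297 = -288)
b + l(j(1, -2), 28) = -288 + (110 + 10*28) = -288 + (110 + 280) = -288 + 390 = 102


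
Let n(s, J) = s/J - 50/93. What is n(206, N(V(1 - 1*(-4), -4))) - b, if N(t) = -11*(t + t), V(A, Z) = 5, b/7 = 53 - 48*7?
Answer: 10120486/5115 ≈ 1978.6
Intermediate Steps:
b = -1981 (b = 7*(53 - 48*7) = 7*(53 - 336) = 7*(-283) = -1981)
N(t) = -22*t
n(s, J) = -50/93 + s/J (n(s, J) = s/J - 50*1/93 = s/J - 50/93 = -50/93 + s/J)
n(206, N(V(1 - 1*(-4), -4))) - b = (-50/93 + 206/((-22*5))) - 1*(-1981) = (-50/93 + 206/(-110)) + 1981 = (-50/93 + 206*(-1/110)) + 1981 = (-50/93 - 103/55) + 1981 = -12329/5115 + 1981 = 10120486/5115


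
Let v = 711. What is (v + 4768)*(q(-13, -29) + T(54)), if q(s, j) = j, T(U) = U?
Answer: 136975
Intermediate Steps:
(v + 4768)*(q(-13, -29) + T(54)) = (711 + 4768)*(-29 + 54) = 5479*25 = 136975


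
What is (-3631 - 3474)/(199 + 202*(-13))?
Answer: 7105/2427 ≈ 2.9275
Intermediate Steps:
(-3631 - 3474)/(199 + 202*(-13)) = -7105/(199 - 2626) = -7105/(-2427) = -7105*(-1/2427) = 7105/2427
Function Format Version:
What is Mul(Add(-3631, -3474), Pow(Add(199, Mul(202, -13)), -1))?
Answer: Rational(7105, 2427) ≈ 2.9275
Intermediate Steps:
Mul(Add(-3631, -3474), Pow(Add(199, Mul(202, -13)), -1)) = Mul(-7105, Pow(Add(199, -2626), -1)) = Mul(-7105, Pow(-2427, -1)) = Mul(-7105, Rational(-1, 2427)) = Rational(7105, 2427)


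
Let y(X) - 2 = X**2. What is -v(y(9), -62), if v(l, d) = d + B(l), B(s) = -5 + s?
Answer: -16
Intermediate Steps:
y(X) = 2 + X**2
v(l, d) = -5 + d + l (v(l, d) = d + (-5 + l) = -5 + d + l)
-v(y(9), -62) = -(-5 - 62 + (2 + 9**2)) = -(-5 - 62 + (2 + 81)) = -(-5 - 62 + 83) = -1*16 = -16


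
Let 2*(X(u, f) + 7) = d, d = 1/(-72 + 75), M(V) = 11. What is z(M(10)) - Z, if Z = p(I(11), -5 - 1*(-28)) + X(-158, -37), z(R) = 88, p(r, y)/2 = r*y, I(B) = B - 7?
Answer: -535/6 ≈ -89.167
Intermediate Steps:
I(B) = -7 + B
d = 1/3 ≈ 0.33333
p(r, y) = 2*r*y (p(r, y) = 2*(r*y) = 2*r*y)
X(u, f) = -41/6 (X(u, f) = -7 + (1/2)*(1/3) = -7 + 1/6 = -41/6)
Z = 1063/6 (Z = 2*(-7 + 11)*(-5 - 1*(-28)) - 41/6 = 2*4*(-5 + 28) - 41/6 = 2*4*23 - 41/6 = 184 - 41/6 = 1063/6 ≈ 177.17)
z(M(10)) - Z = 88 - 1*1063/6 = 88 - 1063/6 = -535/6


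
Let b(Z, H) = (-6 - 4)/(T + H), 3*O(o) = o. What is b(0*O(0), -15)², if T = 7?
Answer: 25/16 ≈ 1.5625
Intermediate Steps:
O(o) = o/3
b(Z, H) = -10/(7 + H) (b(Z, H) = (-6 - 4)/(7 + H) = -10/(7 + H))
b(0*O(0), -15)² = (-10/(7 - 15))² = (-10/(-8))² = (-10*(-⅛))² = (5/4)² = 25/16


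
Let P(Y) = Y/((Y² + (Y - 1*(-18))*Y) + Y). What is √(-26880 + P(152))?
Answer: I*√2804363197/323 ≈ 163.95*I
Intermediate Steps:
P(Y) = Y/(Y + Y² + Y*(18 + Y)) (P(Y) = Y/((Y² + (Y + 18)*Y) + Y) = Y/((Y² + (18 + Y)*Y) + Y) = Y/((Y² + Y*(18 + Y)) + Y) = Y/(Y + Y² + Y*(18 + Y)))
√(-26880 + P(152)) = √(-26880 + 1/(19 + 2*152)) = √(-26880 + 1/(19 + 304)) = √(-26880 + 1/323) = √(-8682239/323) = I*√2804363197/323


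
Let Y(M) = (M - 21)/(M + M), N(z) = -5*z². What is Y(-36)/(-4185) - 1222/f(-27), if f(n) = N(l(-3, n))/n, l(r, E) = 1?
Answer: -662783491/100440 ≈ -6598.8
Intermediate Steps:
Y(M) = (-21 + M)/(2*M) (Y(M) = (-21 + M)/((2*M)) = (-21 + M)*(1/(2*M)) = (-21 + M)/(2*M))
f(n) = -5/n (f(n) = (-5*1²)/n = (-5*1)/n = -5/n)
Y(-36)/(-4185) - 1222/f(-27) = ((½)*(-21 - 36)/(-36))/(-4185) - 1222/((-5/(-27))) = ((½)*(-1/36)*(-57))*(-1/4185) - 1222/((-5*(-1/27))) = (19/24)*(-1/4185) - 1222/5/27 = -19/100440 - 1222*27/5 = -19/100440 - 32994/5 = -662783491/100440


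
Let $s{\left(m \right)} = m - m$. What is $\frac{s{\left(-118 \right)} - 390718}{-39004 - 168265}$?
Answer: $\frac{390718}{207269} \approx 1.8851$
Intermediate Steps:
$s{\left(m \right)} = 0$
$\frac{s{\left(-118 \right)} - 390718}{-39004 - 168265} = \frac{0 - 390718}{-39004 - 168265} = - \frac{390718}{-207269} = \left(-390718\right) \left(- \frac{1}{207269}\right) = \frac{390718}{207269}$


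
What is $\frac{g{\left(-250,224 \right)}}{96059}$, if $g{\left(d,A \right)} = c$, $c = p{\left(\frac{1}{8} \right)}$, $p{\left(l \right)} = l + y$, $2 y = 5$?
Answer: $\frac{21}{768472} \approx 2.7327 \cdot 10^{-5}$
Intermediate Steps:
$y = \frac{5}{2}$ ($y = \frac{1}{2} \cdot 5 = \frac{5}{2} \approx 2.5$)
$p{\left(l \right)} = \frac{5}{2} + l$ ($p{\left(l \right)} = l + \frac{5}{2} = \frac{5}{2} + l$)
$c = \frac{21}{8}$ ($c = \frac{5}{2} + \frac{1}{8} = \frac{21}{8} \approx 2.625$)
$g{\left(d,A \right)} = \frac{21}{8}$
$\frac{g{\left(-250,224 \right)}}{96059} = \frac{21}{8 \cdot 96059} = \frac{21}{8} \cdot \frac{1}{96059} = \frac{21}{768472}$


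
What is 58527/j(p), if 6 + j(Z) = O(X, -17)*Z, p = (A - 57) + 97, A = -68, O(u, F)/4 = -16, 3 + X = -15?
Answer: 58527/1786 ≈ 32.770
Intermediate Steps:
X = -18 (X = -3 - 15 = -18)
O(u, F) = -64 (O(u, F) = 4*(-16) = -64)
p = -28 (p = (-68 - 57) + 97 = -125 + 97 = -28)
j(Z) = -6 - 64*Z
58527/j(p) = 58527/(-6 - 64*(-28)) = 58527/(-6 + 1792) = 58527/1786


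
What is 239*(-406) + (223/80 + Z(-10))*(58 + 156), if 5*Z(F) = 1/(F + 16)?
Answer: -11571641/120 ≈ -96430.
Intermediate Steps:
Z(F) = 1/(5*(16 + F)) (Z(F) = 1/(5*(F + 16)) = 1/(5*(16 + F)))
239*(-406) + (223/80 + Z(-10))*(58 + 156) = 239*(-406) + (223/80 + 1/(5*(16 - 10)))*(58 + 156) = -97034 + (223*(1/80) + (1/5)/6)*214 = -97034 + (223/80 + (1/5)*(1/6))*214 = -97034 + (223/80 + 1/30)*214 = -97034 + (677/240)*214 = -97034 + 72439/120 = -11571641/120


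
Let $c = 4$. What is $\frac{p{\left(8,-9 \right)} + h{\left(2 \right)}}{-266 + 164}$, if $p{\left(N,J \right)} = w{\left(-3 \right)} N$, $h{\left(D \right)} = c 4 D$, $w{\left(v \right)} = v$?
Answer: $- \frac{4}{51} \approx -0.078431$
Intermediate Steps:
$h{\left(D \right)} = 16 D$ ($h{\left(D \right)} = 4 \cdot 4 D = 16 D$)
$p{\left(N,J \right)} = - 3 N$
$\frac{p{\left(8,-9 \right)} + h{\left(2 \right)}}{-266 + 164} = \frac{\left(-3\right) 8 + 16 \cdot 2}{-266 + 164} = \frac{-24 + 32}{-102} = 8 \left(- \frac{1}{102}\right) = - \frac{4}{51}$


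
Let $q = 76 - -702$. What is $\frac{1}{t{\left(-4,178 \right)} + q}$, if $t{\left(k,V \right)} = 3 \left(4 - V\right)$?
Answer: $\frac{1}{256} \approx 0.0039063$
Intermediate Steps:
$q = 778$ ($q = 76 + 702 = 778$)
$t{\left(k,V \right)} = 12 - 3 V$
$\frac{1}{t{\left(-4,178 \right)} + q} = \frac{1}{\left(12 - 534\right) + 778} = \frac{1}{-522 + 778} = \frac{1}{256}$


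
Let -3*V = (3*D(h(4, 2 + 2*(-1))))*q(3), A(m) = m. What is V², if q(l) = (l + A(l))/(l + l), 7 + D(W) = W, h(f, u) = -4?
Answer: 121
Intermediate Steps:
D(W) = -7 + W
q(l) = 1 (q(l) = (l + l)/(l + l) = (2*l)/((2*l)) = (2*l)*(1/(2*l)) = 1)
V = 11 (V = -3*(-7 - 4)/3 = -3*(-11)/3 = -(-11) = -⅓*(-33) = 11)
V² = 11² = 121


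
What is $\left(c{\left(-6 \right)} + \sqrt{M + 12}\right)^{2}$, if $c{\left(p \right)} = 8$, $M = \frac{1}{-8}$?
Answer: $\frac{\left(32 + \sqrt{190}\right)^{2}}{16} \approx 131.01$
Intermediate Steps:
$M = - \frac{1}{8} \approx -0.125$
$\left(c{\left(-6 \right)} + \sqrt{M + 12}\right)^{2} = \left(8 + \sqrt{- \frac{1}{8} + 12}\right)^{2} = \left(8 + \sqrt{\frac{95}{8}}\right)^{2} = \left(8 + \frac{\sqrt{190}}{4}\right)^{2}$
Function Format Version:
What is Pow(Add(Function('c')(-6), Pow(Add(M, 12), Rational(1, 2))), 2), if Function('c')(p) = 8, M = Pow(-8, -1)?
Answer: Mul(Rational(1, 16), Pow(Add(32, Pow(190, Rational(1, 2))), 2)) ≈ 131.01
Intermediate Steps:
M = Rational(-1, 8) ≈ -0.12500
Pow(Add(Function('c')(-6), Pow(Add(M, 12), Rational(1, 2))), 2) = Pow(Add(8, Pow(Add(Rational(-1, 8), 12), Rational(1, 2))), 2) = Pow(Add(8, Pow(Rational(95, 8), Rational(1, 2))), 2) = Pow(Add(8, Mul(Rational(1, 4), Pow(190, Rational(1, 2)))), 2)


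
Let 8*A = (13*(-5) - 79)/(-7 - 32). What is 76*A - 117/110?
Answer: 48639/1430 ≈ 34.013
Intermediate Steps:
A = 6/13 (A = ((13*(-5) - 79)/(-7 - 32))/8 = ((-65 - 79)/(-39))/8 = (-144*(-1/39))/8 = (⅛)*(48/13) = 6/13 ≈ 0.46154)
76*A - 117/110 = 76*(6/13) - 117/110 = 456/13 - 117*1/110 = 456/13 - 117/110 = 48639/1430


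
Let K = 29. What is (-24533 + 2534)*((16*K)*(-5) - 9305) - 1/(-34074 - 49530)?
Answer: 21380751103501/83604 ≈ 2.5574e+8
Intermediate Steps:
(-24533 + 2534)*((16*K)*(-5) - 9305) - 1/(-34074 - 49530) = (-24533 + 2534)*((16*29)*(-5) - 9305) - 1/(-34074 - 49530) = -21999*(464*(-5) - 9305) - 1/(-83604) = -21999*(-2320 - 9305) - 1*(-1/83604) = -21999*(-11625) + 1/83604 = 255738375 + 1/83604 = 21380751103501/83604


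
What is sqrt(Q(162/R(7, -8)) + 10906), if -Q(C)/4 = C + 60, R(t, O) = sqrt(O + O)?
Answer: sqrt(10666 + 162*I) ≈ 103.28 + 0.7843*I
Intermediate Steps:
R(t, O) = sqrt(2)*sqrt(O) (R(t, O) = sqrt(2*O) = sqrt(2)*sqrt(O))
Q(C) = -240 - 4*C (Q(C) = -4*(C + 60) = -4*(60 + C) = -240 - 4*C)
sqrt(Q(162/R(7, -8)) + 10906) = sqrt((-240 - 648/(sqrt(2)*sqrt(-8))) + 10906) = sqrt((-240 - 648/(sqrt(2)*(2*I*sqrt(2)))) + 10906) = sqrt((-240 - 648/(4*I)) + 10906) = sqrt((-240 - 648*(-I/4)) + 10906) = sqrt((-240 - (-162)*I) + 10906) = sqrt((-240 + 162*I) + 10906) = sqrt(10666 + 162*I)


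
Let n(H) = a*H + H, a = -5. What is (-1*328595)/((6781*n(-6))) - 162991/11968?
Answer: -3807304033/243465024 ≈ -15.638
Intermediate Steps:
n(H) = -4*H (n(H) = -5*H + H = -4*H)
(-1*328595)/((6781*n(-6))) - 162991/11968 = (-1*328595)/((6781*(-4*(-6)))) - 162991/11968 = -328595/(6781*24) - 162991*1/11968 = -328595/162744 - 162991/11968 = -3807304033/243465024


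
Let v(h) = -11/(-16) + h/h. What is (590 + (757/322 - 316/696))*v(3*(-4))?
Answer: 18654075/18676 ≈ 998.83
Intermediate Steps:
v(h) = 27/16 (v(h) = -11*(-1/16) + 1 = 11/16 + 1 = 27/16)
(590 + (757/322 - 316/696))*v(3*(-4)) = (590 + (757/322 - 316/696))*(27/16) = (590 + (757*(1/322) - 316*1/696))*(27/16) = (590 + (757/322 - 79/174))*(27/16) = (590 + 26570/14007)*(27/16) = (8290700/14007)*(27/16) = 18654075/18676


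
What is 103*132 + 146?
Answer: 13742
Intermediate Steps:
103*132 + 146 = 13596 + 146 = 13742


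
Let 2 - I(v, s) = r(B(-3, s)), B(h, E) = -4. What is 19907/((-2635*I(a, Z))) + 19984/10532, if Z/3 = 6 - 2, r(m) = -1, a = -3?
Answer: -760103/1224345 ≈ -0.62082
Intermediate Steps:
Z = 12 (Z = 3*(6 - 2) = 3*4 = 12)
I(v, s) = 3 (I(v, s) = 2 - 1*(-1) = 2 + 1 = 3)
19907/((-2635*I(a, Z))) + 19984/10532 = 19907/((-2635*3)) + 19984/10532 = 19907/(-7905) + 19984*(1/10532) = 19907*(-1/7905) + 4996/2633 = -1171/465 + 4996/2633 = -760103/1224345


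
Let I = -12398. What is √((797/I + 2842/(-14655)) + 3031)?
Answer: √100051555899903872910/181692690 ≈ 55.052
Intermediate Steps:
√((797/I + 2842/(-14655)) + 3031) = √((797/(-12398) + 2842/(-14655)) + 3031) = √((797*(-1/12398) + 2842*(-1/14655)) + 3031) = √((-797/12398 - 2842/14655) + 3031) = √(-46915151/181692690 + 3031) = √(550663628239/181692690) = √100051555899903872910/181692690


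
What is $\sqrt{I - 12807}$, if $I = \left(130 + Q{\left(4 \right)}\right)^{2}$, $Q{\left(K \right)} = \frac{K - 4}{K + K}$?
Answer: $\sqrt{4093} \approx 63.977$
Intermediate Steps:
$Q{\left(K \right)} = \frac{-4 + K}{2 K}$
$I = 16900$ ($I = \left(130 + \frac{-4 + 4}{2 \cdot 4}\right)^{2} = \left(130 + \frac{1}{2} \cdot \frac{1}{4} \cdot 0\right)^{2} = \left(130 + 0\right)^{2} = 130^{2} = 16900$)
$\sqrt{I - 12807} = \sqrt{16900 - 12807} = \sqrt{4093}$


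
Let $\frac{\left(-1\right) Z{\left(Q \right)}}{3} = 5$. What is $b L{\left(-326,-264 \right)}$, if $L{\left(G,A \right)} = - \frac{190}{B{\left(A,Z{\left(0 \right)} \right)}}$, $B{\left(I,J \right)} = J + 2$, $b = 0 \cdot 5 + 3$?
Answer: $\frac{570}{13} \approx 43.846$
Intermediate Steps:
$Z{\left(Q \right)} = -15$ ($Z{\left(Q \right)} = \left(-3\right) 5 = -15$)
$b = 3$ ($b = 0 + 3 = 3$)
$B{\left(I,J \right)} = 2 + J$
$L{\left(G,A \right)} = \frac{190}{13}$ ($L{\left(G,A \right)} = - \frac{190}{2 - 15} = - \frac{190}{-13} = \left(-190\right) \left(- \frac{1}{13}\right) = \frac{190}{13}$)
$b L{\left(-326,-264 \right)} = 3 \cdot \frac{190}{13} = \frac{570}{13}$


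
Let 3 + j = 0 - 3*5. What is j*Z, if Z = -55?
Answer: 990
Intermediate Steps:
j = -18 (j = -3 + (0 - 3*5) = -3 + (0 - 15) = -3 - 15 = -18)
j*Z = -18*(-55) = 990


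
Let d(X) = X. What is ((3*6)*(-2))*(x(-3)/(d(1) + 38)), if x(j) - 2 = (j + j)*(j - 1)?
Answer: -24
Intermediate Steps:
x(j) = 2 + 2*j*(-1 + j) (x(j) = 2 + (j + j)*(j - 1) = 2 + (2*j)*(-1 + j) = 2 + 2*j*(-1 + j))
((3*6)*(-2))*(x(-3)/(d(1) + 38)) = ((3*6)*(-2))*((2 - 2*(-3) + 2*(-3)**2)/(1 + 38)) = (18*(-2))*((2 + 6 + 2*9)/39) = -36*(2 + 6 + 18)/39 = -936/39 = -36*2/3 = -24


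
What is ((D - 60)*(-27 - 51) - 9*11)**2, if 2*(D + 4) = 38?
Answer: 11634921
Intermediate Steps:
D = 15 (D = -4 + (1/2)*38 = -4 + 19 = 15)
((D - 60)*(-27 - 51) - 9*11)**2 = ((15 - 60)*(-27 - 51) - 9*11)**2 = (-45*(-78) - 99)**2 = (3510 - 99)**2 = 3411**2 = 11634921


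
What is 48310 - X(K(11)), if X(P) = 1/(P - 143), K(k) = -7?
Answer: 7246501/150 ≈ 48310.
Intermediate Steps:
X(P) = 1/(-143 + P)
48310 - X(K(11)) = 48310 - 1/(-143 - 7) = 48310 - 1/(-150) = 48310 - 1*(-1/150) = 48310 + 1/150 = 7246501/150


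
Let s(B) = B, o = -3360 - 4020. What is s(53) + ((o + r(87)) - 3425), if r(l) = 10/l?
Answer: -935414/87 ≈ -10752.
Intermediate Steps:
o = -7380
s(53) + ((o + r(87)) - 3425) = 53 + ((-7380 + 10/87) - 3425) = 53 + (-642050/87 - 3425) = 53 - 940025/87 = -935414/87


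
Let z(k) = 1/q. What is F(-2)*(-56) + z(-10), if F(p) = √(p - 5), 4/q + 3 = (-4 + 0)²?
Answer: 13/4 - 56*I*√7 ≈ 3.25 - 148.16*I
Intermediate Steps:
q = 4/13 (q = 4/(-3 + (-4 + 0)²) = 4/(-3 + (-4)²) = 4/(-3 + 16) = 4/13 ≈ 0.30769)
z(k) = 13/4 (z(k) = 1/(4/13) = 13/4)
F(p) = √(-5 + p)
F(-2)*(-56) + z(-10) = √(-5 - 2)*(-56) + 13/4 = √(-7)*(-56) + 13/4 = (I*√7)*(-56) + 13/4 = -56*I*√7 + 13/4 = 13/4 - 56*I*√7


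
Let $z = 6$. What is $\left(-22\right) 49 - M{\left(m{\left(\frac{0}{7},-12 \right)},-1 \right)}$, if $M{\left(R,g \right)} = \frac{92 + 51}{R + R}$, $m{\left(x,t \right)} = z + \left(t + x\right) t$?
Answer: $- \frac{323543}{300} \approx -1078.5$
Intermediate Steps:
$m{\left(x,t \right)} = 6 + t \left(t + x\right)$ ($m{\left(x,t \right)} = 6 + \left(t + x\right) t = 6 + t \left(t + x\right)$)
$M{\left(R,g \right)} = \frac{143}{2 R}$
$\left(-22\right) 49 - M{\left(m{\left(\frac{0}{7},-12 \right)},-1 \right)} = \left(-22\right) 49 - \frac{143}{2 \left(6 + \left(-12\right)^{2} - 12 \cdot \frac{0}{7}\right)} = -1078 - \frac{143}{2 \left(6 + 144 - 12 \cdot 0 \cdot \frac{1}{7}\right)} = -1078 - \frac{143}{2 \left(6 + 144 - 0\right)} = -1078 - \frac{143}{2 \left(6 + 144 + 0\right)} = -1078 - \frac{143}{2 \cdot 150} = -1078 - \frac{143}{2} \cdot \frac{1}{150} = -1078 - \frac{143}{300} = - \frac{323543}{300}$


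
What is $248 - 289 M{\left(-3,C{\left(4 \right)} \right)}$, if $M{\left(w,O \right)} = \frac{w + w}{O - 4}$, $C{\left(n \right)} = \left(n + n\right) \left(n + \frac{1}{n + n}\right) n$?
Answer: $\frac{16739}{64} \approx 261.55$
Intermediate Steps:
$C{\left(n \right)} = 2 n^{2} \left(n + \frac{1}{2 n}\right)$ ($C{\left(n \right)} = 2 n \left(n + \frac{1}{2 n}\right) n = 2 n^{2} \left(n + \frac{1}{2 n}\right)$)
$M{\left(w,O \right)} = \frac{2 w}{-4 + O}$
$248 - 289 M{\left(-3,C{\left(4 \right)} \right)} = 248 - 289 \cdot 2 \left(-3\right) \frac{1}{-4 + \left(4 + 2 \cdot 4^{3}\right)} = 248 - 289 \cdot 2 \left(-3\right) \frac{1}{-4 + \left(4 + 2 \cdot 64\right)} = 248 - 289 \cdot 2 \left(-3\right) \frac{1}{-4 + \left(4 + 128\right)} = 248 - 289 \cdot 2 \left(-3\right) \frac{1}{-4 + 132} = 248 - 289 \cdot 2 \left(-3\right) \frac{1}{128} = 248 - - \frac{867}{64} = 248 + \frac{867}{64} = \frac{16739}{64}$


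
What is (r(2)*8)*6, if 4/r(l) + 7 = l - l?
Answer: -192/7 ≈ -27.429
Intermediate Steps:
r(l) = -4/7 (r(l) = 4/(-7 + (l - l)) = 4/(-7 + 0) = 4/(-7) = 4*(-⅐) = -4/7)
(r(2)*8)*6 = -4/7*8*6 = -32/7*6 = -192/7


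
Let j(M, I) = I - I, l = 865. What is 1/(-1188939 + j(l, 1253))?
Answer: -1/1188939 ≈ -8.4109e-7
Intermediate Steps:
j(M, I) = 0
1/(-1188939 + j(l, 1253)) = 1/(-1188939 + 0) = 1/(-1188939) = -1/1188939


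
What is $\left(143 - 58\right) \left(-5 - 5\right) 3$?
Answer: $-2550$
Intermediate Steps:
$\left(143 - 58\right) \left(-5 - 5\right) 3 = 85 \left(\left(-10\right) 3\right) = 85 \left(-30\right) = -2550$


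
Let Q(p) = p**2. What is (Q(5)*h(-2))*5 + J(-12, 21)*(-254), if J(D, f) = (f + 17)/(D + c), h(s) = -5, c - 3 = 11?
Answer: -5451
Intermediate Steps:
c = 14 (c = 3 + 11 = 14)
J(D, f) = (17 + f)/(14 + D) (J(D, f) = (f + 17)/(D + 14) = (17 + f)/(14 + D))
(Q(5)*h(-2))*5 + J(-12, 21)*(-254) = (5**2*(-5))*5 + ((17 + 21)/(14 - 12))*(-254) = (25*(-5))*5 + (38/2)*(-254) = -125*5 + ((1/2)*38)*(-254) = -625 + 19*(-254) = -625 - 4826 = -5451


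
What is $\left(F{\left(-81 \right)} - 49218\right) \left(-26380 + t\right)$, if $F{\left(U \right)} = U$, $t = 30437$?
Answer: $-200006043$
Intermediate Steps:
$\left(F{\left(-81 \right)} - 49218\right) \left(-26380 + t\right) = \left(-81 - 49218\right) \left(-26380 + 30437\right) = \left(-49299\right) 4057 = -200006043$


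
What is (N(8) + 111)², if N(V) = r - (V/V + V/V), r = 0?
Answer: 11881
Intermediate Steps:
N(V) = -2 (N(V) = 0 - (V/V + V/V) = 0 - (1 + 1) = 0 - 1*2 = 0 - 2 = -2)
(N(8) + 111)² = (-2 + 111)² = 109² = 11881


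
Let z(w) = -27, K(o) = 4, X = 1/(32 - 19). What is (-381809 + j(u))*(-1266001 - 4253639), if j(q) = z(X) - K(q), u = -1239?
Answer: 2107619337600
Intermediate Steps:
X = 1/13 ≈ 0.076923
j(q) = -31 (j(q) = -27 - 1*4 = -27 - 4 = -31)
(-381809 + j(u))*(-1266001 - 4253639) = (-381809 - 31)*(-1266001 - 4253639) = -381840*(-5519640) = 2107619337600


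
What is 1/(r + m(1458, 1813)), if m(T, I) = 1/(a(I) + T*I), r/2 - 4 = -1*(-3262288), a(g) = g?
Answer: 2645167/17258614285529 ≈ 1.5327e-7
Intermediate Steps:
r = 6524584 (r = 8 + 2*(-1*(-3262288)) = 8 + 2*3262288 = 8 + 6524576 = 6524584)
m(T, I) = 1/(I + I*T) (m(T, I) = 1/(I + T*I) = 1/(I + I*T))
1/(r + m(1458, 1813)) = 1/(6524584 + 1/(1813*(1 + 1458))) = 1/(6524584 + (1/1813)/1459) = 1/(6524584 + (1/1813)*(1/1459)) = 1/(6524584 + 1/2645167) = 1/(17258614285529/2645167) = 2645167/17258614285529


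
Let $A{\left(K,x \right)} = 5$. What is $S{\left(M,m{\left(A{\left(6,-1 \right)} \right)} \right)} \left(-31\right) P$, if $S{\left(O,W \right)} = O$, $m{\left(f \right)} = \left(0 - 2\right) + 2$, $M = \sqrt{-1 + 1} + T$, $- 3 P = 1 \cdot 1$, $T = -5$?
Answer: $- \frac{155}{3} \approx -51.667$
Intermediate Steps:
$P = - \frac{1}{3}$ ($P = - \frac{1 \cdot 1}{3} = \left(- \frac{1}{3}\right) 1 = - \frac{1}{3} \approx -0.33333$)
$M = -5$ ($M = \sqrt{-1 + 1} - 5 = \sqrt{0} - 5 = 0 - 5 = -5$)
$m{\left(f \right)} = 0$ ($m{\left(f \right)} = -2 + 2 = 0$)
$S{\left(M,m{\left(A{\left(6,-1 \right)} \right)} \right)} \left(-31\right) P = \left(-5\right) \left(-31\right) \left(- \frac{1}{3}\right) = 155 \left(- \frac{1}{3}\right) = - \frac{155}{3}$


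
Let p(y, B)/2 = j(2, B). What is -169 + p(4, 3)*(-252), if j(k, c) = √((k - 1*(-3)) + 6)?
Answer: -169 - 504*√11 ≈ -1840.6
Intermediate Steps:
j(k, c) = √(9 + k) (j(k, c) = √((k + 3) + 6) = √((3 + k) + 6) = √(9 + k))
p(y, B) = 2*√11 (p(y, B) = 2*√(9 + 2) = 2*√11)
-169 + p(4, 3)*(-252) = -169 + (2*√11)*(-252) = -169 - 504*√11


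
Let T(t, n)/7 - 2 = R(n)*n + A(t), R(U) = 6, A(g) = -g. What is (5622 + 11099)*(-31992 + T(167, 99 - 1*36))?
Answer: -510007221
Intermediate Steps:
T(t, n) = 14 - 7*t + 42*n (T(t, n) = 14 + 7*(6*n - t) = 14 + 7*(-t + 6*n) = 14 + (-7*t + 42*n) = 14 - 7*t + 42*n)
(5622 + 11099)*(-31992 + T(167, 99 - 1*36)) = (5622 + 11099)*(-31992 + (14 - 7*167 + 42*(99 - 1*36))) = 16721*(-31992 + (14 - 1169 + 42*(99 - 36))) = 16721*(-31992 + (14 - 1169 + 42*63)) = 16721*(-31992 + (14 - 1169 + 2646)) = 16721*(-31992 + 1491) = 16721*(-30501) = -510007221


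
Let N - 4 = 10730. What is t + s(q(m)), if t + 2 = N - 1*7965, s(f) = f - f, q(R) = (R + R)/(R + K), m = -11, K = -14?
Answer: 2767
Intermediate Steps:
N = 10734 (N = 4 + 10730 = 10734)
q(R) = 2*R/(-14 + R) (q(R) = (R + R)/(R - 14) = (2*R)/(-14 + R) = 2*R/(-14 + R))
s(f) = 0
t = 2767 (t = -2 + (10734 - 1*7965) = -2 + (10734 - 7965) = -2 + 2769 = 2767)
t + s(q(m)) = 2767 + 0 = 2767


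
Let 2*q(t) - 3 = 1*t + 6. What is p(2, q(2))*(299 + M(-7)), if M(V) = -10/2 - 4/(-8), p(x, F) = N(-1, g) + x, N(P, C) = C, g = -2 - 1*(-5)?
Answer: 2945/2 ≈ 1472.5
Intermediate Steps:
g = 3 (g = -2 + 5 = 3)
q(t) = 9/2 + t/2 (q(t) = 3/2 + (1*t + 6)/2 = 3/2 + (t + 6)/2 = 3/2 + (6 + t)/2 = 3/2 + (3 + t/2) = 9/2 + t/2)
p(x, F) = 3 + x
M(V) = -9/2 (M(V) = -10*1/2 - 4*(-1/8) = -5 + 1/2 = -9/2)
p(2, q(2))*(299 + M(-7)) = (3 + 2)*(299 - 9/2) = 5*(589/2) = 2945/2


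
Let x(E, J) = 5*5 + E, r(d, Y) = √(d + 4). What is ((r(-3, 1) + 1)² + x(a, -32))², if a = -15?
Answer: 196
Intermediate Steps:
r(d, Y) = √(4 + d)
x(E, J) = 25 + E
((r(-3, 1) + 1)² + x(a, -32))² = ((√(4 - 3) + 1)² + (25 - 15))² = ((√1 + 1)² + 10)² = ((1 + 1)² + 10)² = (2² + 10)² = (4 + 10)² = 14² = 196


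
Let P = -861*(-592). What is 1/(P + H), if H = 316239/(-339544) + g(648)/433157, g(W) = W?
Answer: 147075860408/74966194199170485 ≈ 1.9619e-6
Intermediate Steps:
P = 509712
H = -136761112011/147075860408 (H = 316239/(-339544) + 648/433157 = 316239*(-1/339544) + 648*(1/433157) = -316239/339544 + 648/433157 = -136761112011/147075860408 ≈ -0.92987)
1/(P + H) = 1/(509712 - 136761112011/147075860408) = 1/(74966194199170485/147075860408) = 147075860408/74966194199170485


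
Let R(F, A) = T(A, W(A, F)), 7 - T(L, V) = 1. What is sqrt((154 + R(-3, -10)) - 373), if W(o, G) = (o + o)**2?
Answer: I*sqrt(213) ≈ 14.595*I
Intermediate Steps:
W(o, G) = 4*o**2 (W(o, G) = (2*o)**2 = 4*o**2)
T(L, V) = 6 (T(L, V) = 7 - 1*1 = 7 - 1 = 6)
R(F, A) = 6
sqrt((154 + R(-3, -10)) - 373) = sqrt((154 + 6) - 373) = sqrt(160 - 373) = sqrt(-213) = I*sqrt(213)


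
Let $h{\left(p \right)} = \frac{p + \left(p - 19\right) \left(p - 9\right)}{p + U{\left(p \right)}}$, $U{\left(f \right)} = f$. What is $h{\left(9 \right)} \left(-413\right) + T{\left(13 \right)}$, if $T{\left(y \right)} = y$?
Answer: $- \frac{387}{2} \approx -193.5$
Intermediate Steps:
$h{\left(p \right)} = \frac{p + \left(-19 + p\right) \left(-9 + p\right)}{2 p}$ ($h{\left(p \right)} = \frac{p + \left(p - 19\right) \left(p - 9\right)}{p + p} = \frac{p + \left(-19 + p\right) \left(-9 + p\right)}{2 p}$)
$h{\left(9 \right)} \left(-413\right) + T{\left(13 \right)} = \frac{171 + 9^{2} - 243}{2 \cdot 9} \left(-413\right) + 13 = \frac{1}{2} \cdot \frac{1}{9} \left(171 + 81 - 243\right) \left(-413\right) + 13 = \frac{1}{2} \cdot \frac{1}{9} \cdot 9 \left(-413\right) + 13 = \frac{1}{2} \left(-413\right) + 13 = - \frac{413}{2} + 13 = - \frac{387}{2}$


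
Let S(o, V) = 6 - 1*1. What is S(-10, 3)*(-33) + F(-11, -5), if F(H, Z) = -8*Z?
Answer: -125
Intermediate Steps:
S(o, V) = 5 (S(o, V) = 6 - 1 = 5)
S(-10, 3)*(-33) + F(-11, -5) = 5*(-33) - 8*(-5) = -165 + 40 = -125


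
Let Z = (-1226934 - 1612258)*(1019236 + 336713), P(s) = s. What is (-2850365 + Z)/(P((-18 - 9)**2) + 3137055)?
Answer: -3849802403573/3137784 ≈ -1.2269e+6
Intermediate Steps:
Z = -3849799553208 (Z = -2839192*1355949 = -3849799553208)
(-2850365 + Z)/(P((-18 - 9)**2) + 3137055) = (-2850365 - 3849799553208)/((-18 - 9)**2 + 3137055) = -3849802403573/((-27)**2 + 3137055) = -3849802403573/(729 + 3137055) = -3849802403573/3137784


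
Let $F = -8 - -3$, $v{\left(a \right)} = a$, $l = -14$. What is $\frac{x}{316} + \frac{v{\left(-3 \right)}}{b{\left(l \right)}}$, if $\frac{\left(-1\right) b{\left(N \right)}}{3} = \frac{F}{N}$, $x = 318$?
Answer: $\frac{3007}{790} \approx 3.8063$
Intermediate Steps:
$F = -5$ ($F = -8 + 3 = -5$)
$b{\left(N \right)} = \frac{15}{N}$ ($b{\left(N \right)} = - 3 \left(- \frac{5}{N}\right) = \frac{15}{N}$)
$\frac{x}{316} + \frac{v{\left(-3 \right)}}{b{\left(l \right)}} = \frac{318}{316} - \frac{3}{15 \frac{1}{-14}} = 318 \cdot \frac{1}{316} - \frac{3}{15 \left(- \frac{1}{14}\right)} = \frac{159}{158} - \frac{3}{- \frac{15}{14}} = \frac{159}{158} - - \frac{14}{5} = \frac{159}{158} + \frac{14}{5} = \frac{3007}{790}$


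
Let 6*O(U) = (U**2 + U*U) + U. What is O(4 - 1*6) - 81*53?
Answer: -4292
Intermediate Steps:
O(U) = U**2/3 + U/6 (O(U) = ((U**2 + U*U) + U)/6 = ((U**2 + U**2) + U)/6 = (2*U**2 + U)/6 = (U + 2*U**2)/6 = U**2/3 + U/6)
O(4 - 1*6) - 81*53 = (4 - 1*6)*(1 + 2*(4 - 1*6))/6 - 81*53 = (4 - 6)*(1 + 2*(4 - 6))/6 - 4293 = (1/6)*(-2)*(1 + 2*(-2)) - 4293 = (1/6)*(-2)*(1 - 4) - 4293 = (1/6)*(-2)*(-3) - 4293 = 1 - 4293 = -4292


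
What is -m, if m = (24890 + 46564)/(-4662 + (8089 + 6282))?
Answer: -71454/9709 ≈ -7.3596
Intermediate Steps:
m = 71454/9709 (m = 71454/(-4662 + 14371) = 71454/9709 ≈ 7.3596)
-m = -1*71454/9709 = -71454/9709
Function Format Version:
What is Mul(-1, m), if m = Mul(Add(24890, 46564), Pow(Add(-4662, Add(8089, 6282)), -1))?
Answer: Rational(-71454, 9709) ≈ -7.3596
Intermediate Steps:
m = Rational(71454, 9709) (m = Mul(71454, Pow(Add(-4662, 14371), -1)) = Mul(71454, Pow(9709, -1)) = Mul(71454, Rational(1, 9709)) = Rational(71454, 9709) ≈ 7.3596)
Mul(-1, m) = Mul(-1, Rational(71454, 9709)) = Rational(-71454, 9709)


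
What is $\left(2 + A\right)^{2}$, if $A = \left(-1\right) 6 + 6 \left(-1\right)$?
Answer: $100$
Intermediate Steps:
$A = -12$ ($A = -6 - 6 = -12$)
$\left(2 + A\right)^{2} = \left(2 - 12\right)^{2} = \left(-10\right)^{2} = 100$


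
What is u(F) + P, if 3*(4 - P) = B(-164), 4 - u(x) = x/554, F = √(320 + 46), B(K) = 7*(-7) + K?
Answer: 79 - √366/554 ≈ 78.965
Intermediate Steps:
B(K) = -49 + K
F = √366 ≈ 19.131
u(x) = 4 - x/554
P = 75 (P = 4 - (-49 - 164)/3 = 4 - ⅓*(-213) = 4 + 71 = 75)
u(F) + P = (4 - √366/554) + 75 = 79 - √366/554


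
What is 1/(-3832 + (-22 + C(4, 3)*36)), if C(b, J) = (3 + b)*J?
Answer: -1/3098 ≈ -0.00032279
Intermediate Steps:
C(b, J) = J*(3 + b)
1/(-3832 + (-22 + C(4, 3)*36)) = 1/(-3832 + (-22 + (3*(3 + 4))*36)) = 1/(-3832 + (-22 + (3*7)*36)) = 1/(-3832 + (-22 + 21*36)) = 1/(-3832 + (-22 + 756)) = 1/(-3832 + 734) = 1/(-3098) = -1/3098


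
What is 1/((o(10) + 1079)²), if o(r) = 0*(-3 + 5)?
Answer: 1/1164241 ≈ 8.5893e-7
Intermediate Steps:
o(r) = 0 (o(r) = 0*2 = 0)
1/((o(10) + 1079)²) = 1/((0 + 1079)²) = 1/(1079²) = 1/1164241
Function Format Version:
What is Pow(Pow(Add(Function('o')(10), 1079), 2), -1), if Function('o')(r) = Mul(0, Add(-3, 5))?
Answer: Rational(1, 1164241) ≈ 8.5893e-7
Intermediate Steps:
Function('o')(r) = 0 (Function('o')(r) = Mul(0, 2) = 0)
Pow(Pow(Add(Function('o')(10), 1079), 2), -1) = Pow(Pow(Add(0, 1079), 2), -1) = Pow(Pow(1079, 2), -1) = Pow(1164241, -1) = Rational(1, 1164241)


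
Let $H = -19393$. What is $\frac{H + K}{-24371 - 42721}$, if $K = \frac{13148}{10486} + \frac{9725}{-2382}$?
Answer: $\frac{242231131525}{837900313992} \approx 0.28909$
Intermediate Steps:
$K = - \frac{35328907}{12488826}$ ($K = 13148 \cdot \frac{1}{10486} + 9725 \left(- \frac{1}{2382}\right) = \frac{6574}{5243} - \frac{9725}{2382} = - \frac{35328907}{12488826} \approx -2.8288$)
$\frac{H + K}{-24371 - 42721} = \frac{-19393 - \frac{35328907}{12488826}}{-24371 - 42721} = - \frac{242231131525}{12488826 \left(-67092\right)} = \left(- \frac{242231131525}{12488826}\right) \left(- \frac{1}{67092}\right) = \frac{242231131525}{837900313992}$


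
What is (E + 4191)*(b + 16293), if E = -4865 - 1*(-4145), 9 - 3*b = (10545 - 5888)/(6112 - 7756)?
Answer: 92995644053/1644 ≈ 5.6567e+7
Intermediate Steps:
b = 19453/4932 (b = 3 - (10545 - 5888)/(3*(6112 - 7756)) = 3 - 4657/(3*(-1644)) = 3 - 4657*(-1)/(3*1644) = 3 - ⅓*(-4657/1644) = 3 + 4657/4932 = 19453/4932 ≈ 3.9442)
E = -720 (E = -4865 + 4145 = -720)
(E + 4191)*(b + 16293) = (-720 + 4191)*(19453/4932 + 16293) = 3471*(80376529/4932) = 92995644053/1644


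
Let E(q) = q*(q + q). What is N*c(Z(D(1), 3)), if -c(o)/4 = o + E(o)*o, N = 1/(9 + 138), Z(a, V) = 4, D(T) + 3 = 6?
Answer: -176/49 ≈ -3.5918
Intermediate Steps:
D(T) = 3 (D(T) = -3 + 6 = 3)
E(q) = 2*q² (E(q) = q*(2*q) = 2*q²)
N = 1/147 ≈ 0.0068027
c(o) = -8*o³ - 4*o (c(o) = -4*(o + (2*o²)*o) = -4*(o + 2*o³) = -8*o³ - 4*o)
N*c(Z(D(1), 3)) = (-8*4³ - 4*4)/147 = (-8*64 - 16)/147 = (-512 - 16)/147 = (1/147)*(-528) = -176/49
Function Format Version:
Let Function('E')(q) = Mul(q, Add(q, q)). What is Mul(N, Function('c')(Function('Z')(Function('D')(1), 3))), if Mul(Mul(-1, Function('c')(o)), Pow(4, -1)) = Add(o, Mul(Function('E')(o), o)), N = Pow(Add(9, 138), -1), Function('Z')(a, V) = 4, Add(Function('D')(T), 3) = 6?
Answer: Rational(-176, 49) ≈ -3.5918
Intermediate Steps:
Function('D')(T) = 3 (Function('D')(T) = Add(-3, 6) = 3)
Function('E')(q) = Mul(2, Pow(q, 2)) (Function('E')(q) = Mul(q, Mul(2, q)) = Mul(2, Pow(q, 2)))
N = Rational(1, 147) (N = Pow(147, -1) = Rational(1, 147) ≈ 0.0068027)
Function('c')(o) = Add(Mul(-8, Pow(o, 3)), Mul(-4, o)) (Function('c')(o) = Mul(-4, Add(o, Mul(Mul(2, Pow(o, 2)), o))) = Mul(-4, Add(o, Mul(2, Pow(o, 3)))) = Add(Mul(-8, Pow(o, 3)), Mul(-4, o)))
Mul(N, Function('c')(Function('Z')(Function('D')(1), 3))) = Mul(Rational(1, 147), Add(Mul(-8, Pow(4, 3)), Mul(-4, 4))) = Mul(Rational(1, 147), Add(Mul(-8, 64), -16)) = Mul(Rational(1, 147), Add(-512, -16)) = Mul(Rational(1, 147), -528) = Rational(-176, 49)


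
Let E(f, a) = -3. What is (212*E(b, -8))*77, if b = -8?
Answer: -48972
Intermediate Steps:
(212*E(b, -8))*77 = (212*(-3))*77 = -636*77 = -48972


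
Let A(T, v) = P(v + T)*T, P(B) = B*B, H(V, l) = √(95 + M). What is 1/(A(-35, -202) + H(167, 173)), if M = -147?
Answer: -1965915/3864821787277 - 2*I*√13/3864821787277 ≈ -5.0867e-7 - 1.8658e-12*I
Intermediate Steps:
H(V, l) = 2*I*√13 (H(V, l) = √(95 - 147) = √(-52) = 2*I*√13)
P(B) = B²
A(T, v) = T*(T + v)² (A(T, v) = (v + T)²*T = (T + v)²*T = T*(T + v)²)
1/(A(-35, -202) + H(167, 173)) = 1/(-35*(-35 - 202)² + 2*I*√13) = 1/(-35*(-237)² + 2*I*√13) = 1/(-35*56169 + 2*I*√13) = 1/(-1965915 + 2*I*√13)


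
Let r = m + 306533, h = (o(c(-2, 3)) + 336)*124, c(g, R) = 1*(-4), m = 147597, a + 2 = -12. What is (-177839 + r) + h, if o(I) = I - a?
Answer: 319195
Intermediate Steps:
a = -14 (a = -2 - 12 = -14)
c(g, R) = -4
o(I) = 14 + I (o(I) = I - 1*(-14) = I + 14 = 14 + I)
h = 42904 (h = ((14 - 4) + 336)*124 = (10 + 336)*124 = 346*124 = 42904)
r = 454130 (r = 147597 + 306533 = 454130)
(-177839 + r) + h = (-177839 + 454130) + 42904 = 276291 + 42904 = 319195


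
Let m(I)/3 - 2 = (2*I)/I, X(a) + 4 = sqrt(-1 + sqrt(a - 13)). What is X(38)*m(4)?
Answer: -24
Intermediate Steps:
X(a) = -4 + sqrt(-1 + sqrt(-13 + a)) (X(a) = -4 + sqrt(-1 + sqrt(a - 13)) = -4 + sqrt(-1 + sqrt(-13 + a)))
m(I) = 12 (m(I) = 6 + 3*((2*I)/I) = 6 + 3*2 = 6 + 6 = 12)
X(38)*m(4) = (-4 + sqrt(-1 + sqrt(-13 + 38)))*12 = (-4 + sqrt(-1 + sqrt(25)))*12 = (-4 + sqrt(-1 + 5))*12 = (-4 + sqrt(4))*12 = (-4 + 2)*12 = -2*12 = -24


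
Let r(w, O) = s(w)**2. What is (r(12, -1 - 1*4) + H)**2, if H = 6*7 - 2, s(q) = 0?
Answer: 1600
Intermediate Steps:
r(w, O) = 0 (r(w, O) = 0**2 = 0)
H = 40 (H = 42 - 2 = 40)
(r(12, -1 - 1*4) + H)**2 = (0 + 40)**2 = 40**2 = 1600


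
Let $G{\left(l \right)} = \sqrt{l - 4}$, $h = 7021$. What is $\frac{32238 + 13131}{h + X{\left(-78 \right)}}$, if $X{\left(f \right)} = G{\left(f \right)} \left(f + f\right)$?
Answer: $\frac{318535749}{51289993} + \frac{7077564 i \sqrt{82}}{51289993} \approx 6.2105 + 1.2496 i$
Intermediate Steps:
$G{\left(l \right)} = \sqrt{-4 + l}$
$X{\left(f \right)} = 2 f \sqrt{-4 + f}$ ($X{\left(f \right)} = \sqrt{-4 + f} \left(f + f\right) = \sqrt{-4 + f} 2 f = 2 f \sqrt{-4 + f}$)
$\frac{32238 + 13131}{h + X{\left(-78 \right)}} = \frac{32238 + 13131}{7021 + 2 \left(-78\right) \sqrt{-4 - 78}} = \frac{45369}{7021 + 2 \left(-78\right) \sqrt{-82}} = \frac{45369}{7021 + 2 \left(-78\right) i \sqrt{82}} = \frac{45369}{7021 - 156 i \sqrt{82}}$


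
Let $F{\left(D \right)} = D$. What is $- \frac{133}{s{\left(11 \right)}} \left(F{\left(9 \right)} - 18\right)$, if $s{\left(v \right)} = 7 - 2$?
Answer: $\frac{1197}{5} \approx 239.4$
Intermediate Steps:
$s{\left(v \right)} = 5$
$- \frac{133}{s{\left(11 \right)}} \left(F{\left(9 \right)} - 18\right) = - \frac{133}{5} \left(9 - 18\right) = \left(-133\right) \frac{1}{5} \left(-9\right) = \left(- \frac{133}{5}\right) \left(-9\right) = \frac{1197}{5}$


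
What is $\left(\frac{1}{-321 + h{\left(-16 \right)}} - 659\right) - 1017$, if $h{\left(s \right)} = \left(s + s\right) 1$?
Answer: $- \frac{591629}{353} \approx -1676.0$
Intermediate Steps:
$h{\left(s \right)} = 2 s$ ($h{\left(s \right)} = 2 s 1 = 2 s$)
$\left(\frac{1}{-321 + h{\left(-16 \right)}} - 659\right) - 1017 = \left(\frac{1}{-321 + 2 \left(-16\right)} - 659\right) - 1017 = \left(\frac{1}{-321 - 32} - 659\right) - 1017 = \left(\frac{1}{-353} - 659\right) - 1017 = \left(- \frac{1}{353} - 659\right) - 1017 = - \frac{232628}{353} - 1017 = - \frac{591629}{353}$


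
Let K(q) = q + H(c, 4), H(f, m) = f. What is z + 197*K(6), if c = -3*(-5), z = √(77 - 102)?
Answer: 4137 + 5*I ≈ 4137.0 + 5.0*I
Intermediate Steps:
z = 5*I (z = √(-25) = 5*I ≈ 5.0*I)
c = 15
K(q) = 15 + q (K(q) = q + 15 = 15 + q)
z + 197*K(6) = 5*I + 197*(15 + 6) = 5*I + 197*21 = 5*I + 4137 = 4137 + 5*I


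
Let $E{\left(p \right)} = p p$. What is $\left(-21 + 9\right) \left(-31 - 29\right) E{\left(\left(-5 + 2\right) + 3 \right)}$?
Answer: $0$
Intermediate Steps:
$E{\left(p \right)} = p^{2}$
$\left(-21 + 9\right) \left(-31 - 29\right) E{\left(\left(-5 + 2\right) + 3 \right)} = \left(-21 + 9\right) \left(-31 - 29\right) \left(\left(-5 + 2\right) + 3\right)^{2} = \left(-12\right) \left(-60\right) \left(-3 + 3\right)^{2} = 720 \cdot 0^{2} = 720 \cdot 0 = 0$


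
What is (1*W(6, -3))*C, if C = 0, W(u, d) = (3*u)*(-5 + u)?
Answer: 0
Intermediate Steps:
W(u, d) = 3*u*(-5 + u)
(1*W(6, -3))*C = (1*(3*6*(-5 + 6)))*0 = (1*(3*6*1))*0 = (1*18)*0 = 18*0 = 0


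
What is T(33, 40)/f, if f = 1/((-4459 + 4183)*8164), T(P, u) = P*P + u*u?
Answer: -6059026896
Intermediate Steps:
T(P, u) = P² + u²
f = -1/2253264 (f = (1/8164)/(-276) = -1/276*1/8164 = -1/2253264 ≈ -4.4380e-7)
T(33, 40)/f = (33² + 40²)/(-1/2253264) = (1089 + 1600)*(-2253264) = 2689*(-2253264) = -6059026896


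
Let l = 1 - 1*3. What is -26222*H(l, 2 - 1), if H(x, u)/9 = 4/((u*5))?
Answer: -943992/5 ≈ -1.8880e+5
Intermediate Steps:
l = -2 (l = 1 - 3 = -2)
H(x, u) = 36/(5*u) (H(x, u) = 9*(4/((u*5))) = 9*(4/((5*u))) = 9*(4*(1/(5*u))) = 9*(4/(5*u)) = 36/(5*u))
-26222*H(l, 2 - 1) = -943992/(5*(2 - 1)) = -943992/(5*1) = -943992/5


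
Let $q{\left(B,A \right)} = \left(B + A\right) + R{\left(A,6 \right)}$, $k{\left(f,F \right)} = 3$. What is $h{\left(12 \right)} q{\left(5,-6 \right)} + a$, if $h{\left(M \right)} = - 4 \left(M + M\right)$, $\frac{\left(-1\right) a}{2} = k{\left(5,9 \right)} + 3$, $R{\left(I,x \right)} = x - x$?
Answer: $84$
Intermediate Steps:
$R{\left(I,x \right)} = 0$
$a = -12$ ($a = - 2 \left(3 + 3\right) = \left(-2\right) 6 = -12$)
$q{\left(B,A \right)} = A + B$ ($q{\left(B,A \right)} = \left(B + A\right) + 0 = \left(A + B\right) + 0 = A + B$)
$h{\left(M \right)} = - 8 M$ ($h{\left(M \right)} = - 4 \cdot 2 M = - 8 M$)
$h{\left(12 \right)} q{\left(5,-6 \right)} + a = \left(-8\right) 12 \left(-6 + 5\right) - 12 = \left(-96\right) \left(-1\right) - 12 = 96 - 12 = 84$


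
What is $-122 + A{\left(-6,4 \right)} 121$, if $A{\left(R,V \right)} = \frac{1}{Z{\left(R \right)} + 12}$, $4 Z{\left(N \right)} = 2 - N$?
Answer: $- \frac{1587}{14} \approx -113.36$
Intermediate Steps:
$Z{\left(N \right)} = \frac{1}{2} - \frac{N}{4}$ ($Z{\left(N \right)} = \frac{2 - N}{4} = \frac{1}{2} - \frac{N}{4}$)
$A{\left(R,V \right)} = \frac{1}{\frac{25}{2} - \frac{R}{4}}$ ($A{\left(R,V \right)} = \frac{1}{\left(\frac{1}{2} - \frac{R}{4}\right) + 12} = \frac{1}{\frac{25}{2} - \frac{R}{4}}$)
$-122 + A{\left(-6,4 \right)} 121 = -122 + - \frac{4}{-50 - 6} \cdot 121 = -122 + - \frac{4}{-56} \cdot 121 = -122 + \left(-4\right) \left(- \frac{1}{56}\right) 121 = -122 + \frac{1}{14} \cdot 121 = -122 + \frac{121}{14} = - \frac{1587}{14}$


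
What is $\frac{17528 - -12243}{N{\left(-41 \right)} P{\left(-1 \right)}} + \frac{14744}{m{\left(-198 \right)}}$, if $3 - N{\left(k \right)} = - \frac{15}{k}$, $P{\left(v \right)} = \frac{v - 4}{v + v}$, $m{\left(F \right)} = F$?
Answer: $\frac{13205561}{2970} \approx 4446.3$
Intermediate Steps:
$P{\left(v \right)} = \frac{-4 + v}{2 v}$
$N{\left(k \right)} = 3 + \frac{15}{k}$ ($N{\left(k \right)} = 3 - - \frac{15}{k} = 3 + \frac{15}{k}$)
$\frac{17528 - -12243}{N{\left(-41 \right)} P{\left(-1 \right)}} + \frac{14744}{m{\left(-198 \right)}} = \frac{17528 - -12243}{\left(3 + \frac{15}{-41}\right) \frac{-4 - 1}{2 \left(-1\right)}} + \frac{14744}{-198} = \frac{17528 + 12243}{\left(3 + 15 \left(- \frac{1}{41}\right)\right) \frac{1}{2} \left(-1\right) \left(-5\right)} + 14744 \left(- \frac{1}{198}\right) = \frac{29771}{\left(3 - \frac{15}{41}\right) \frac{5}{2}} - \frac{7372}{99} = \frac{29771}{\frac{108}{41} \cdot \frac{5}{2}} - \frac{7372}{99} = \frac{29771}{\frac{270}{41}} - \frac{7372}{99} = 29771 \cdot \frac{41}{270} - \frac{7372}{99} = \frac{1220611}{270} - \frac{7372}{99} = \frac{13205561}{2970}$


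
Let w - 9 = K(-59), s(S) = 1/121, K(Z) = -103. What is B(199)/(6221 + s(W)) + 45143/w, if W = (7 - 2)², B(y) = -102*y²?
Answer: -13320675509/11792958 ≈ -1129.5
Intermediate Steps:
W = 25 (W = 5² = 25)
s(S) = 1/121
w = -94 (w = 9 - 103 = -94)
B(199)/(6221 + s(W)) + 45143/w = (-102*199²)/(6221 + 1/121) + 45143/(-94) = (-102*39601)/(752742/121) + 45143*(-1/94) = -4039302*121/752742 - 45143/94 = -81459257/125457 - 45143/94 = -13320675509/11792958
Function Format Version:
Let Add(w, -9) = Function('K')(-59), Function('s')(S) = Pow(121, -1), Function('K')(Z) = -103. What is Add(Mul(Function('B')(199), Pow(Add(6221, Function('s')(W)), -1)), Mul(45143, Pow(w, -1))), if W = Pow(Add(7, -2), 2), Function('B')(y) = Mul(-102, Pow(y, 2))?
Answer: Rational(-13320675509, 11792958) ≈ -1129.5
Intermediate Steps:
W = 25 (W = Pow(5, 2) = 25)
Function('s')(S) = Rational(1, 121)
w = -94 (w = Add(9, -103) = -94)
Add(Mul(Function('B')(199), Pow(Add(6221, Function('s')(W)), -1)), Mul(45143, Pow(w, -1))) = Add(Mul(Mul(-102, Pow(199, 2)), Pow(Add(6221, Rational(1, 121)), -1)), Mul(45143, Pow(-94, -1))) = Add(Mul(Mul(-102, 39601), Pow(Rational(752742, 121), -1)), Mul(45143, Rational(-1, 94))) = Add(Mul(-4039302, Rational(121, 752742)), Rational(-45143, 94)) = Add(Rational(-81459257, 125457), Rational(-45143, 94)) = Rational(-13320675509, 11792958)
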